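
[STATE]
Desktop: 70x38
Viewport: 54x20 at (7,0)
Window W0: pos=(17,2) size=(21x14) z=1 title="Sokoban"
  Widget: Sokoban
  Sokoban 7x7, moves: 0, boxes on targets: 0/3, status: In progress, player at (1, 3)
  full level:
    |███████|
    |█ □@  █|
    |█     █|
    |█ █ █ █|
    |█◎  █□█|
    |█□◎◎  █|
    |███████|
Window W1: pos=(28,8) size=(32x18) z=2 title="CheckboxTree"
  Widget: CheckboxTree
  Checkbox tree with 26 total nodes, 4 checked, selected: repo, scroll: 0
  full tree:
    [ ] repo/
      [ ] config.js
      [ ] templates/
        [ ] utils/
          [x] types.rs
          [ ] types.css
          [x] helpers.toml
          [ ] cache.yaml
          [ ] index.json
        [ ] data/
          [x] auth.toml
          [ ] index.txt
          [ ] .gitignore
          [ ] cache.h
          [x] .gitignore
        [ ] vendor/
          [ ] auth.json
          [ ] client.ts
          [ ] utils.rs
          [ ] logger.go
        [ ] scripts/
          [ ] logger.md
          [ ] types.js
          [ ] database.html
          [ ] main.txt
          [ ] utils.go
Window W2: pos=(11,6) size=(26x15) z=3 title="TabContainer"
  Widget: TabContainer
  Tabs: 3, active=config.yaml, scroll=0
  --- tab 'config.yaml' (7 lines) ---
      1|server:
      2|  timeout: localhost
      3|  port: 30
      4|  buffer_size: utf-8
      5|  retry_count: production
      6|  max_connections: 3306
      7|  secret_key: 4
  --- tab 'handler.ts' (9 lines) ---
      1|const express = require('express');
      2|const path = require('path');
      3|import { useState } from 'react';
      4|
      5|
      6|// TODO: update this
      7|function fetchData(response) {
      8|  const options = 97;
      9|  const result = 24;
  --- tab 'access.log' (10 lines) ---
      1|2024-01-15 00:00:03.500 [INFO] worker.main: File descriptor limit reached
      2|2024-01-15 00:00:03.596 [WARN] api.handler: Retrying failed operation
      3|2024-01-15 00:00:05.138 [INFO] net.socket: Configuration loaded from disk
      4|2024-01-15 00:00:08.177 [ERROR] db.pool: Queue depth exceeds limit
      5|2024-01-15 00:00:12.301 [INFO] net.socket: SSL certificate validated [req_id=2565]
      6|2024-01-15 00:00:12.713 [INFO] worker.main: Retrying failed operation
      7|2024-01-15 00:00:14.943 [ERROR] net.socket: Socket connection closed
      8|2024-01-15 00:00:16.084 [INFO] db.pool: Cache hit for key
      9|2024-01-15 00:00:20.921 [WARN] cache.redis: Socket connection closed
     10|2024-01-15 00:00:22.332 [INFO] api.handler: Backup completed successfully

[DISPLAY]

                                                      
                                                      
          ┏━━━━━━━━━━━━━━━━━━━┓                       
          ┃ Sokoban           ┃                       
          ┠───────────────────┨                       
          ┃███████            ┃                       
    ┏━━━━━━━━━━━━━━━━━━━━━━━━┓┃                       
    ┃ TabContainer           ┃┃                       
    ┠────────────────────────┨━━━━━━━━━━━━━━━━━━━━━━┓ 
    ┃[config.yaml]│ handler.t┃xTree                 ┃ 
    ┃────────────────────────┃──────────────────────┨ 
    ┃server:                 ┃o/                    ┃ 
    ┃  timeout: localhost    ┃onfig.js              ┃ 
    ┃  port: 30              ┃emplates/             ┃ 
    ┃  buffer_size: utf-8    ┃ utils/               ┃ 
    ┃  retry_count: productio┃x] types.rs           ┃ 
    ┃  max_connections: 3306 ┃ ] types.css          ┃ 
    ┃  secret_key: 4         ┃x] helpers.toml       ┃ 
    ┃                        ┃ ] cache.yaml         ┃ 
    ┃                        ┃ ] index.json         ┃ 


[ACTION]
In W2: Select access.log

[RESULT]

                                                      
                                                      
          ┏━━━━━━━━━━━━━━━━━━━┓                       
          ┃ Sokoban           ┃                       
          ┠───────────────────┨                       
          ┃███████            ┃                       
    ┏━━━━━━━━━━━━━━━━━━━━━━━━┓┃                       
    ┃ TabContainer           ┃┃                       
    ┠────────────────────────┨━━━━━━━━━━━━━━━━━━━━━━┓ 
    ┃ config.yaml │ handler.t┃xTree                 ┃ 
    ┃────────────────────────┃──────────────────────┨ 
    ┃2024-01-15 00:00:03.500 ┃o/                    ┃ 
    ┃2024-01-15 00:00:03.596 ┃onfig.js              ┃ 
    ┃2024-01-15 00:00:05.138 ┃emplates/             ┃ 
    ┃2024-01-15 00:00:08.177 ┃ utils/               ┃ 
    ┃2024-01-15 00:00:12.301 ┃x] types.rs           ┃ 
    ┃2024-01-15 00:00:12.713 ┃ ] types.css          ┃ 
    ┃2024-01-15 00:00:14.943 ┃x] helpers.toml       ┃ 
    ┃2024-01-15 00:00:16.084 ┃ ] cache.yaml         ┃ 
    ┃2024-01-15 00:00:20.921 ┃ ] index.json         ┃ 


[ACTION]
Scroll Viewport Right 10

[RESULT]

                                                      
                                                      
 ┏━━━━━━━━━━━━━━━━━━━┓                                
 ┃ Sokoban           ┃                                
 ┠───────────────────┨                                
 ┃███████            ┃                                
━━━━━━━━━━━━━━━━━━━━┓┃                                
Container           ┃┃                                
────────────────────┨━━━━━━━━━━━━━━━━━━━━━━┓          
fig.yaml │ handler.t┃xTree                 ┃          
────────────────────┃──────────────────────┨          
-01-15 00:00:03.500 ┃o/                    ┃          
-01-15 00:00:03.596 ┃onfig.js              ┃          
-01-15 00:00:05.138 ┃emplates/             ┃          
-01-15 00:00:08.177 ┃ utils/               ┃          
-01-15 00:00:12.301 ┃x] types.rs           ┃          
-01-15 00:00:12.713 ┃ ] types.css          ┃          
-01-15 00:00:14.943 ┃x] helpers.toml       ┃          
-01-15 00:00:16.084 ┃ ] cache.yaml         ┃          
-01-15 00:00:20.921 ┃ ] index.json         ┃          


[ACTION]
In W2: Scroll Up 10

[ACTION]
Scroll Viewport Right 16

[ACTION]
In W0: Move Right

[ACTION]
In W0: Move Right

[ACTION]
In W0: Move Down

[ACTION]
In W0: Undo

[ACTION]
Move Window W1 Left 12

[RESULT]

                                                      
                                                      
 ┏━━━━━━━━━━━━━━━━━━━┓                                
 ┃ Sokoban           ┃                                
 ┠───────────────────┨                                
 ┃███████            ┃                                
━━━━━━━━━━━━━━━━━━━━┓┃                                
Container           ┃┃                                
────────────────────┨━━━━━━━━━━┓                      
fig.yaml │ handler.t┃          ┃                      
────────────────────┃──────────┨                      
-01-15 00:00:03.500 ┃          ┃                      
-01-15 00:00:03.596 ┃          ┃                      
-01-15 00:00:05.138 ┃          ┃                      
-01-15 00:00:08.177 ┃          ┃                      
-01-15 00:00:12.301 ┃          ┃                      
-01-15 00:00:12.713 ┃          ┃                      
-01-15 00:00:14.943 ┃oml       ┃                      
-01-15 00:00:16.084 ┃l         ┃                      
-01-15 00:00:20.921 ┃n         ┃                      


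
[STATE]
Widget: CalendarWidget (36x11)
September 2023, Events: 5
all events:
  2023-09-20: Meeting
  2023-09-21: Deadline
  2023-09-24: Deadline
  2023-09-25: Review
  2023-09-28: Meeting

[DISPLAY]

           September 2023           
Mo Tu We Th Fr Sa Su                
             1  2  3                
 4  5  6  7  8  9 10                
11 12 13 14 15 16 17                
18 19 20* 21* 22 23 24*             
25* 26 27 28* 29 30                 
                                    
                                    
                                    
                                    


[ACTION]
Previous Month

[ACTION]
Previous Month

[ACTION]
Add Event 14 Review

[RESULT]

             July 2023              
Mo Tu We Th Fr Sa Su                
                1  2                
 3  4  5  6  7  8  9                
10 11 12 13 14* 15 16               
17 18 19 20 21 22 23                
24 25 26 27 28 29 30                
31                                  
                                    
                                    
                                    


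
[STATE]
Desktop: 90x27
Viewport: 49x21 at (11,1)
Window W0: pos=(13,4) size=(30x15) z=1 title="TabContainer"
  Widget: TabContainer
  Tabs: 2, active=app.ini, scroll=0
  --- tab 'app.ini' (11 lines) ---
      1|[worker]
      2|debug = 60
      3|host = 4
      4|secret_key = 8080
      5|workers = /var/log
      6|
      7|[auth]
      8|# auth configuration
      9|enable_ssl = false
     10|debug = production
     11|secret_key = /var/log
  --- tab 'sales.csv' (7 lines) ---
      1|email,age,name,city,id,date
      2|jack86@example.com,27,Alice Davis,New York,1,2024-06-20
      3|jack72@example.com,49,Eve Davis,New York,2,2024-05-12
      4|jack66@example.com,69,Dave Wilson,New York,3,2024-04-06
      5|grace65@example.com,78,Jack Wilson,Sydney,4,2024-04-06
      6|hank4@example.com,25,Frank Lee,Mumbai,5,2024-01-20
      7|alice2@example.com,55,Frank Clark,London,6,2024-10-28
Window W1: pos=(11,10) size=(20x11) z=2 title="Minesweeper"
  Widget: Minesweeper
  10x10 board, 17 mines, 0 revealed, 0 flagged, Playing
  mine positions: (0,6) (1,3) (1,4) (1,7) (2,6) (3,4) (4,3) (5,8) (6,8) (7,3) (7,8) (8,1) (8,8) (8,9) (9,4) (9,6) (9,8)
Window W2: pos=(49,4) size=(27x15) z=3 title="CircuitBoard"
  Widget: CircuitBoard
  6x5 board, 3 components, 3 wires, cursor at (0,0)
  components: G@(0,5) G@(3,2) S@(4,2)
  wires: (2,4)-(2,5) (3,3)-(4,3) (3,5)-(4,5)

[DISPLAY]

                                                 
                                                 
                                                 
  ┏━━━━━━━━━━━━━━━━━━━━━━━━━━━━┓      ┏━━━━━━━━━━
  ┃ TabContainer               ┃      ┃ CircuitBo
  ┠────────────────────────────┨      ┠──────────
  ┃[app.ini]│ sales.csv        ┃      ┃   0 1 2 3
  ┃────────────────────────────┃      ┃0  [.]    
  ┃[worker]                    ┃      ┃          
┏━━━━━━━━━━━━━━━━━━┓           ┃      ┃1         
┃ Minesweeper      ┃           ┃      ┃          
┠──────────────────┨           ┃      ┃2         
┃■■■■■■■■■■        ┃g          ┃      ┃          
┃■■■■■■■■■■        ┃           ┃      ┃3         
┃■■■■■■■■■■        ┃           ┃      ┃          
┃■■■■■■■■■■        ┃ion        ┃      ┃4         
┃■■■■■■■■■■        ┃e          ┃      ┃Cursor: (0
┃■■■■■■■■■■        ┃━━━━━━━━━━━┛      ┗━━━━━━━━━━
┃■■■■■■■■■■        ┃                             
┗━━━━━━━━━━━━━━━━━━┛                             
                                                 


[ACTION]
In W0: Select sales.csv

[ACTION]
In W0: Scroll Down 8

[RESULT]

                                                 
                                                 
                                                 
  ┏━━━━━━━━━━━━━━━━━━━━━━━━━━━━┓      ┏━━━━━━━━━━
  ┃ TabContainer               ┃      ┃ CircuitBo
  ┠────────────────────────────┨      ┠──────────
  ┃ app.ini │[sales.csv]       ┃      ┃   0 1 2 3
  ┃────────────────────────────┃      ┃0  [.]    
  ┃alice2@example.com,55,Frank ┃      ┃          
┏━━━━━━━━━━━━━━━━━━┓           ┃      ┃1         
┃ Minesweeper      ┃           ┃      ┃          
┠──────────────────┨           ┃      ┃2         
┃■■■■■■■■■■        ┃           ┃      ┃          
┃■■■■■■■■■■        ┃           ┃      ┃3         
┃■■■■■■■■■■        ┃           ┃      ┃          
┃■■■■■■■■■■        ┃           ┃      ┃4         
┃■■■■■■■■■■        ┃           ┃      ┃Cursor: (0
┃■■■■■■■■■■        ┃━━━━━━━━━━━┛      ┗━━━━━━━━━━
┃■■■■■■■■■■        ┃                             
┗━━━━━━━━━━━━━━━━━━┛                             
                                                 


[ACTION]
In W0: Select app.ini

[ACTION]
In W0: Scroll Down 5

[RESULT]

                                                 
                                                 
                                                 
  ┏━━━━━━━━━━━━━━━━━━━━━━━━━━━━┓      ┏━━━━━━━━━━
  ┃ TabContainer               ┃      ┃ CircuitBo
  ┠────────────────────────────┨      ┠──────────
  ┃[app.ini]│ sales.csv        ┃      ┃   0 1 2 3
  ┃────────────────────────────┃      ┃0  [.]    
  ┃                            ┃      ┃          
┏━━━━━━━━━━━━━━━━━━┓           ┃      ┃1         
┃ Minesweeper      ┃ion        ┃      ┃          
┠──────────────────┨e          ┃      ┃2         
┃■■■■■■■■■■        ┃n          ┃      ┃          
┃■■■■■■■■■■        ┃/log       ┃      ┃3         
┃■■■■■■■■■■        ┃           ┃      ┃          
┃■■■■■■■■■■        ┃           ┃      ┃4         
┃■■■■■■■■■■        ┃           ┃      ┃Cursor: (0
┃■■■■■■■■■■        ┃━━━━━━━━━━━┛      ┗━━━━━━━━━━
┃■■■■■■■■■■        ┃                             
┗━━━━━━━━━━━━━━━━━━┛                             
                                                 


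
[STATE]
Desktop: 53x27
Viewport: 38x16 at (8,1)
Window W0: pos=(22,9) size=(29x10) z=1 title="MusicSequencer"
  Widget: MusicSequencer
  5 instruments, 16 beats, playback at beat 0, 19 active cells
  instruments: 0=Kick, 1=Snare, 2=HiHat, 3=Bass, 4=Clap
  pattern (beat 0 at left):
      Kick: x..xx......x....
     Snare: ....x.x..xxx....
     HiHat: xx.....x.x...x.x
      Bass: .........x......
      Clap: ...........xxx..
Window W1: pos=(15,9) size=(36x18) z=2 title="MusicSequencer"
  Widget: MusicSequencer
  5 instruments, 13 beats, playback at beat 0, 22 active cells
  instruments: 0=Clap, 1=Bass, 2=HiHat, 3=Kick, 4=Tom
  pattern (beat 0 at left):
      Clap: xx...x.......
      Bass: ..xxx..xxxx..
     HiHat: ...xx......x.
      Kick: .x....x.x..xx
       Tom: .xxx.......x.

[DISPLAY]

                                      
                                      
                                      
                                      
                                      
                                      
                                      
                                      
       ┏━━━━━━━━━━━━━━━━━━━━━━━━━━━━━━
       ┃ MusicSequencer               
       ┠──────────────────────────────
       ┃      ▼123456789012           
       ┃  Clap██···█·······           
       ┃  Bass··███··████··           
       ┃ HiHat···██······█·           
       ┃  Kick·█····█·█··██           


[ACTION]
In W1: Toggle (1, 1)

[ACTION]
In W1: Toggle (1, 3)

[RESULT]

                                      
                                      
                                      
                                      
                                      
                                      
                                      
                                      
       ┏━━━━━━━━━━━━━━━━━━━━━━━━━━━━━━
       ┃ MusicSequencer               
       ┠──────────────────────────────
       ┃      ▼123456789012           
       ┃  Clap██···█·······           
       ┃  Bass·██·█··████··           
       ┃ HiHat···██······█·           
       ┃  Kick·█····█·█··██           


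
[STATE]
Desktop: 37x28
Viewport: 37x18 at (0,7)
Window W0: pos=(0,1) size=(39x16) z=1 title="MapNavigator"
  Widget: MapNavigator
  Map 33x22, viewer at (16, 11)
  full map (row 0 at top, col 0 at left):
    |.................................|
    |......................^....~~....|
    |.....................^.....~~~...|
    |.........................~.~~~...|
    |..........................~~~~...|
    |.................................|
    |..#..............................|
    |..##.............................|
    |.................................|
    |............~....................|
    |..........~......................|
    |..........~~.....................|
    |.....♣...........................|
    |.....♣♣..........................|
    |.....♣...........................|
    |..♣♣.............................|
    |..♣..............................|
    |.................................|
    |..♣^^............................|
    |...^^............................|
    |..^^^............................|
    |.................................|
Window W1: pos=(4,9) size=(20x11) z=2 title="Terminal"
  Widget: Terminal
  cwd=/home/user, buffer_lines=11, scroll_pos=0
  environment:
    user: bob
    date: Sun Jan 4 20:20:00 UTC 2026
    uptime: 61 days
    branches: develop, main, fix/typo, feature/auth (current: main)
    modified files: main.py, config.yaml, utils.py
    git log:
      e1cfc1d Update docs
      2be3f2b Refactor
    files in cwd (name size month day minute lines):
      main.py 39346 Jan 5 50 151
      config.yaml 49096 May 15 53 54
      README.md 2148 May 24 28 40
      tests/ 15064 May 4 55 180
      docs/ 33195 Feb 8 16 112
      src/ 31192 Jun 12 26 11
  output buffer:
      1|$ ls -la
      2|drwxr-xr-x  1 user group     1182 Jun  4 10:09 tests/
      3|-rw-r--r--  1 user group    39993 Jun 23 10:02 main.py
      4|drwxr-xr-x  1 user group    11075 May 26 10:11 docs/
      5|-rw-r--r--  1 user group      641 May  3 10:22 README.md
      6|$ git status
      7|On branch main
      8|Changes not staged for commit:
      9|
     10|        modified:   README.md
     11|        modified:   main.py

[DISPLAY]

┃  ................................. 
┃  ............~.................... 
┃  .┏━━━━━━━━━━━━━━━━━━┓............ 
┃  .┃ Terminal         ┃............ 
┃  .┠──────────────────┨............ 
┃  .┃$ ls -la          ┃............ 
┃  .┃drwxr-xr-x  1 user┃............ 
┃  .┃-rw-r--r--  1 user┃............ 
┃  .┃drwxr-xr-x  1 user┃............ 
┗━━━┃-rw-r--r--  1 user┃━━━━━━━━━━━━━
    ┃$ git status      ┃             
    ┃On branch main    ┃             
    ┗━━━━━━━━━━━━━━━━━━┛             
                                     
                                     
                                     
                                     
                                     


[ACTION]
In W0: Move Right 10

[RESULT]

┃.........................           
┃....~....................           
┃..~┏━━━━━━━━━━━━━━━━━━┓..           
┃..~┃ Terminal         ┃..           
┃...┠──────────────────┨..           
┃...┃$ ls -la          ┃..           
┃...┃drwxr-xr-x  1 user┃..           
┃...┃-rw-r--r--  1 user┃..           
┃...┃drwxr-xr-x  1 user┃..           
┗━━━┃-rw-r--r--  1 user┃━━━━━━━━━━━━━
    ┃$ git status      ┃             
    ┃On branch main    ┃             
    ┗━━━━━━━━━━━━━━━━━━┛             
                                     
                                     
                                     
                                     
                                     


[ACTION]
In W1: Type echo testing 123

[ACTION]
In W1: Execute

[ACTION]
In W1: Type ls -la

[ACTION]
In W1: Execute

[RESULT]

┃.........................           
┃....~....................           
┃..~┏━━━━━━━━━━━━━━━━━━┓..           
┃..~┃ Terminal         ┃..           
┃...┠──────────────────┨..           
┃...┃-rw-r--r--  1 bob ┃..           
┃...┃-rw-r--r--  1 bob ┃..           
┃...┃-rw-r--r--  1 bob ┃..           
┃...┃drwxr-xr-x  1 bob ┃..           
┗━━━┃drwxr-xr-x  1 bob ┃━━━━━━━━━━━━━
    ┃drwxr-xr-x  1 bob ┃             
    ┃$ █               ┃             
    ┗━━━━━━━━━━━━━━━━━━┛             
                                     
                                     
                                     
                                     
                                     


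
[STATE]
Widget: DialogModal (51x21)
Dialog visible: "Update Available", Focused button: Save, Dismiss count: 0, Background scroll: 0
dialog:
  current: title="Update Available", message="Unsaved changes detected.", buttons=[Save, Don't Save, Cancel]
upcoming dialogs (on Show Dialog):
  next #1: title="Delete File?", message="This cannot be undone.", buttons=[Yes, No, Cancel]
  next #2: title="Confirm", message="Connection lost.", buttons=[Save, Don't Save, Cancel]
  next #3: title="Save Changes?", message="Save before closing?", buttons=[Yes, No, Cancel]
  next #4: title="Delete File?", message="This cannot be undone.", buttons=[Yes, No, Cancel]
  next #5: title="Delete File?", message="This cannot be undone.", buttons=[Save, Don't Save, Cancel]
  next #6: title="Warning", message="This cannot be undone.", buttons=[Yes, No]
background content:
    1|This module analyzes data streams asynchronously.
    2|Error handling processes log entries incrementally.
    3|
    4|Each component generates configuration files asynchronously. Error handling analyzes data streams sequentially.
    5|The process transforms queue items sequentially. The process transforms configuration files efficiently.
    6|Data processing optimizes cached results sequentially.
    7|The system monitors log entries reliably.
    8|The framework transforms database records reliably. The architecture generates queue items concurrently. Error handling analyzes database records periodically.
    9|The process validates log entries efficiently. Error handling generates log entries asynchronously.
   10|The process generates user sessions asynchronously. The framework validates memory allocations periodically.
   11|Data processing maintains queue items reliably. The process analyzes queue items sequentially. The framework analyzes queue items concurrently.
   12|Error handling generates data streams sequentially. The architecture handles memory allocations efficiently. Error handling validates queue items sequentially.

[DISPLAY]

This module analyzes data streams asynchronously.  
Error handling processes log entries incrementally.
                                                   
Each component generates configuration files asynch
The process transforms queue items sequentially. Th
Data processing optimizes cached results sequential
The system monitors log entries reliably.          
The framework transforms database records reliably.
The proce┌──────────────────────────────┐ntly. Erro
The proce│       Update Available       │hronously.
Data proc│  Unsaved changes detected.   │iably. The
Error han│ [Save]  Don't Save   Cancel  │uentially.
         └──────────────────────────────┘          
                                                   
                                                   
                                                   
                                                   
                                                   
                                                   
                                                   
                                                   


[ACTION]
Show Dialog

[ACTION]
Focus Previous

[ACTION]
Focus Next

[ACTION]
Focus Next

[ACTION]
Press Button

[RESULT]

This module analyzes data streams asynchronously.  
Error handling processes log entries incrementally.
                                                   
Each component generates configuration files asynch
The process transforms queue items sequentially. Th
Data processing optimizes cached results sequential
The system monitors log entries reliably.          
The framework transforms database records reliably.
The process validates log entries efficiently. Erro
The process generates user sessions asynchronously.
Data processing maintains queue items reliably. The
Error handling generates data streams sequentially.
                                                   
                                                   
                                                   
                                                   
                                                   
                                                   
                                                   
                                                   
                                                   


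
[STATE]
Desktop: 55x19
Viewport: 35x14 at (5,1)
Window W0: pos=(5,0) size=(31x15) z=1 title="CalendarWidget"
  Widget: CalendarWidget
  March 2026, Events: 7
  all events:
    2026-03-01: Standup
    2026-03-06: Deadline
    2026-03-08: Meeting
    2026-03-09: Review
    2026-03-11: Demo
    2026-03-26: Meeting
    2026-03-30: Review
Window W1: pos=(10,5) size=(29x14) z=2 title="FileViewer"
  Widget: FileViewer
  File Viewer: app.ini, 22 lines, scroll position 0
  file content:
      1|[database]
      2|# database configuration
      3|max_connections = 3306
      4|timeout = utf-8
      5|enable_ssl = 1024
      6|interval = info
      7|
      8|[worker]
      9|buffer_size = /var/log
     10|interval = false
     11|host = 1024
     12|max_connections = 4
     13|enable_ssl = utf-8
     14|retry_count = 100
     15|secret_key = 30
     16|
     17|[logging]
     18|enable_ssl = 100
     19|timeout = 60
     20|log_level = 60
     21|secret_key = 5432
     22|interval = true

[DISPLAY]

┃ CalendarWidget              ┃    
┠─────────────────────────────┨    
┃          March 2026         ┃    
┃Mo Tu We Th Fr Sa Su         ┃    
┃    ┏━━━━━━━━━━━━━━━━━━━━━━━━━━━┓ 
┃ 2  ┃ FileViewer                ┃ 
┃ 9* ┠───────────────────────────┨ 
┃16 1┃[database]                ▲┃ 
┃23 2┃# database configuration  █┃ 
┃30* ┃max_connections = 3306    ░┃ 
┃    ┃timeout = utf-8           ░┃ 
┃    ┃enable_ssl = 1024         ░┃ 
┃    ┃interval = info           ░┃ 
┗━━━━┃                          ░┃ 


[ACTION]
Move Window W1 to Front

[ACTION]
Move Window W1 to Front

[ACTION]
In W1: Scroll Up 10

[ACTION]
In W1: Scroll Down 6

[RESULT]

┃ CalendarWidget              ┃    
┠─────────────────────────────┨    
┃          March 2026         ┃    
┃Mo Tu We Th Fr Sa Su         ┃    
┃    ┏━━━━━━━━━━━━━━━━━━━━━━━━━━━┓ 
┃ 2  ┃ FileViewer                ┃ 
┃ 9* ┠───────────────────────────┨ 
┃16 1┃                          ▲┃ 
┃23 2┃[worker]                  ░┃ 
┃30* ┃buffer_size = /var/log    ░┃ 
┃    ┃interval = false          ░┃ 
┃    ┃host = 1024               ░┃ 
┃    ┃max_connections = 4       █┃ 
┗━━━━┃enable_ssl = utf-8        ░┃ 


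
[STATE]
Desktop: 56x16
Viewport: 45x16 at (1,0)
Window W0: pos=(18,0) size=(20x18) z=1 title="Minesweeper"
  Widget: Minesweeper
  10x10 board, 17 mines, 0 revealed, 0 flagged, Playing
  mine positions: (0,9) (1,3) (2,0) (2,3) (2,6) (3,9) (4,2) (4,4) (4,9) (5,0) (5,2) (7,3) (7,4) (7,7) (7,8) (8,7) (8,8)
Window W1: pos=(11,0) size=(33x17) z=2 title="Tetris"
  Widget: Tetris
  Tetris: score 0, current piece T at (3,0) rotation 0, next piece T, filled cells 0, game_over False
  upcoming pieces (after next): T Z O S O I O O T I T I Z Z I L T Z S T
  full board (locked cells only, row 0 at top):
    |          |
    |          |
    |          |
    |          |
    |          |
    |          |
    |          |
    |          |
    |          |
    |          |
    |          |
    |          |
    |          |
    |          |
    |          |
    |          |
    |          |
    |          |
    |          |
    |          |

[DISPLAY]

          ┏━━━━━━━━━━━━━━━━━━━━━━━━━━━━━━━┓  
          ┃ Tetris                        ┃  
          ┠───────────────────────────────┨  
          ┃          │Next:               ┃  
          ┃          │ ▒                  ┃  
          ┃          │▒▒▒                 ┃  
          ┃          │                    ┃  
          ┃          │                    ┃  
          ┃          │                    ┃  
          ┃          │Score:              ┃  
          ┃          │0                   ┃  
          ┃          │                    ┃  
          ┃          │                    ┃  
          ┃          │                    ┃  
          ┃          │                    ┃  
          ┃          │                    ┃  


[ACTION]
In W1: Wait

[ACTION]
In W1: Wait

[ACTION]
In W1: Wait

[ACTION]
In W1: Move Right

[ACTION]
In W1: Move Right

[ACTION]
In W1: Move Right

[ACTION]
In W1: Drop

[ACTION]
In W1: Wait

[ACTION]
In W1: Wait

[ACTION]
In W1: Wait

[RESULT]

          ┏━━━━━━━━━━━━━━━━━━━━━━━━━━━━━━━┓  
          ┃ Tetris                        ┃  
          ┠───────────────────────────────┨  
          ┃       ▒  │Next:               ┃  
          ┃      ▒▒▒ │ ▒                  ┃  
          ┃          │▒▒▒                 ┃  
          ┃          │                    ┃  
          ┃          │                    ┃  
          ┃          │                    ┃  
          ┃          │Score:              ┃  
          ┃          │0                   ┃  
          ┃          │                    ┃  
          ┃          │                    ┃  
          ┃          │                    ┃  
          ┃          │                    ┃  
          ┃          │                    ┃  


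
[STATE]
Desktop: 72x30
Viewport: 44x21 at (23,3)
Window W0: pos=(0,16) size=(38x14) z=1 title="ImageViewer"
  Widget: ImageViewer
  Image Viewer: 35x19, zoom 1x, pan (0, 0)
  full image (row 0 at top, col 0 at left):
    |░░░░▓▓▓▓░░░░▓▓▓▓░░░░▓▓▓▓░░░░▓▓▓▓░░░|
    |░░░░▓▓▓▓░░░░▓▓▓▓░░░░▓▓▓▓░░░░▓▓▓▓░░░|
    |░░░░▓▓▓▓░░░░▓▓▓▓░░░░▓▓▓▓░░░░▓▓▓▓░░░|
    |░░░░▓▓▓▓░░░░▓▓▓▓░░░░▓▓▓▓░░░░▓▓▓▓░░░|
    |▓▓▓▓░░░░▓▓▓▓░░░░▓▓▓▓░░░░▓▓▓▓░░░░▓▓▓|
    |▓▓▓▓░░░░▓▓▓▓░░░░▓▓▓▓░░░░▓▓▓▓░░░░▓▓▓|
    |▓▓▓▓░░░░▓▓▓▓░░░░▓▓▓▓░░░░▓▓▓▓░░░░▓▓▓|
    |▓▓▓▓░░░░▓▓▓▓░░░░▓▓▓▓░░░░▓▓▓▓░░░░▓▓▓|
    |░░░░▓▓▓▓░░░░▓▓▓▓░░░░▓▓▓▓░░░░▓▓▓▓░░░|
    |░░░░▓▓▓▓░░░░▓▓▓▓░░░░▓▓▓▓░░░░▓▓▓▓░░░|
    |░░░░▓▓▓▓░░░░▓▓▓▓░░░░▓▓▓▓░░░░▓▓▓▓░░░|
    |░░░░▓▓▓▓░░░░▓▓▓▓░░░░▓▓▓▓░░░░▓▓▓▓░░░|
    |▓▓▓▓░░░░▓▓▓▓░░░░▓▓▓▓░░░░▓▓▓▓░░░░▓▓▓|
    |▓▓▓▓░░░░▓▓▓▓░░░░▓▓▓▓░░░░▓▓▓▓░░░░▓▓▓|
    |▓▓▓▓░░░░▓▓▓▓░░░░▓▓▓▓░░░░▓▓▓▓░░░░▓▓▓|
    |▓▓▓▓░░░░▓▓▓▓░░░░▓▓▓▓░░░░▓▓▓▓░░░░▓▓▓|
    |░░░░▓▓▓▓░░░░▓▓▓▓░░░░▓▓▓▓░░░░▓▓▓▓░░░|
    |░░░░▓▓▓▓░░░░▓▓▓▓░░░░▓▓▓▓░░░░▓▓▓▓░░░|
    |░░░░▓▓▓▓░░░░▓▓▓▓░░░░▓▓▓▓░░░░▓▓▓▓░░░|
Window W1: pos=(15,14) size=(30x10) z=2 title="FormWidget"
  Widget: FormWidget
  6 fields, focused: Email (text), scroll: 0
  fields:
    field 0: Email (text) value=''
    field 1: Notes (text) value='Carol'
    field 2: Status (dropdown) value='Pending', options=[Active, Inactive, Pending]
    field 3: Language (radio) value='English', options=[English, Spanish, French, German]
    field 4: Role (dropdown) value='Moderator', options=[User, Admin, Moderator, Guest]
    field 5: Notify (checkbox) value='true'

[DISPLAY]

                                            
                                            
                                            
                                            
                                            
                                            
                                            
                                            
                                            
                                            
                                            
━━━━━━━━━━━━━━━━━━━━━┓                      
dget                 ┃                      
─────────────────────┨                      
:      [            ]┃                      
:      [Carol       ]┃                      
s:     [Pending    ▼]┃                      
age:   (●) English  (┃                      
       [Moderator  ▼]┃                      
y:     [x]           ┃                      
━━━━━━━━━━━━━━━━━━━━━┛                      


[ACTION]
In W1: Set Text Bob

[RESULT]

                                            
                                            
                                            
                                            
                                            
                                            
                                            
                                            
                                            
                                            
                                            
━━━━━━━━━━━━━━━━━━━━━┓                      
dget                 ┃                      
─────────────────────┨                      
:      [Bob         ]┃                      
:      [Carol       ]┃                      
s:     [Pending    ▼]┃                      
age:   (●) English  (┃                      
       [Moderator  ▼]┃                      
y:     [x]           ┃                      
━━━━━━━━━━━━━━━━━━━━━┛                      


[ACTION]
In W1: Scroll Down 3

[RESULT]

                                            
                                            
                                            
                                            
                                            
                                            
                                            
                                            
                                            
                                            
                                            
━━━━━━━━━━━━━━━━━━━━━┓                      
dget                 ┃                      
─────────────────────┨                      
age:   (●) English  (┃                      
       [Moderator  ▼]┃                      
y:     [x]           ┃                      
                     ┃                      
                     ┃                      
                     ┃                      
━━━━━━━━━━━━━━━━━━━━━┛                      


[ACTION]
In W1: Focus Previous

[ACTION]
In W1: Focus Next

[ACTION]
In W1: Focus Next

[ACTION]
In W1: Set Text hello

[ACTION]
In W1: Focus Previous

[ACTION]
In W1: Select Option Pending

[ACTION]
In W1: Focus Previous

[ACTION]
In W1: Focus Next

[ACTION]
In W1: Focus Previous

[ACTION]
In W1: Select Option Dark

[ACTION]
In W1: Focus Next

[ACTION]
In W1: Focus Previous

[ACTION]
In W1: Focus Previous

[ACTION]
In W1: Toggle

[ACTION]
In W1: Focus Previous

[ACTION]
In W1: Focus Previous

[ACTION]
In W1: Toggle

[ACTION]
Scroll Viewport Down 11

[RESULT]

                                            
                                            
                                            
                                            
                                            
━━━━━━━━━━━━━━━━━━━━━┓                      
dget                 ┃                      
─────────────────────┨                      
age:   (●) English  (┃                      
       [Moderator  ▼]┃                      
y:     [x]           ┃                      
                     ┃                      
                     ┃                      
                     ┃                      
━━━━━━━━━━━━━━━━━━━━━┛                      
░░▓▓▓▓░░░░▓▓▓ ┃                             
░░▓▓▓▓░░░░▓▓▓ ┃                             
░░▓▓▓▓░░░░▓▓▓ ┃                             
▓▓░░░░▓▓▓▓░░░ ┃                             
▓▓░░░░▓▓▓▓░░░ ┃                             
━━━━━━━━━━━━━━┛                             
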